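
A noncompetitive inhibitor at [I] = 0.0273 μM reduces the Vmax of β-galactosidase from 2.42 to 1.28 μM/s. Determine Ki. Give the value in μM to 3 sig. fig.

0.0307 μM

Noncompetitive: Vmax,app = Vmax/α with α = 1 + [I]/Ki.
α = Vmax/Vmax,app = 2.42/1.28 = 1.891.
Ki = [I]/(α − 1) = 0.0273/0.8906 = 0.0307 μM.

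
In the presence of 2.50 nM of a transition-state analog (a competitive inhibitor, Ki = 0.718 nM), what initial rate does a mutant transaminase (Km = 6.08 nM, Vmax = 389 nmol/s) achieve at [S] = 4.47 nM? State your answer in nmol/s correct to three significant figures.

With α = 1 + [I]/Ki = 1 + 2.50/0.718 = 4.482, the competitive rate law is v = Vmax[S] / (αKm + [S]).
v = 389×4.47 / (4.482×6.08 + 4.47) = 1739/31.72 = 54.8 nmol/s.

54.8 nmol/s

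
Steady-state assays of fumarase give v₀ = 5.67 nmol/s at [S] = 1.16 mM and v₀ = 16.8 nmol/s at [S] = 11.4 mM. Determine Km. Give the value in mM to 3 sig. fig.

In reciprocal form, 1/v = (Km/Vmax)·(1/[S]) + 1/Vmax. The two points give (1/[S], 1/v) = (0.8621, 0.1764) and (0.08772, 0.05952).
Slope = (0.1764 − 0.05952)/(0.8621 − 0.08772) = 0.1509; intercept = 0.1764 − 0.1509×0.8621 = 0.04629.
Vmax = 1/intercept = 21.6 nmol/s; Km = slope × Vmax = 0.1509 × 21.6 = 3.26 mM.

3.26 mM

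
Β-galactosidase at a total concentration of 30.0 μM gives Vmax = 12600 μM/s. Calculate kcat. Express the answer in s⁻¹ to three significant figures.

kcat = Vmax/[E]total = 12600 μM/s / 30.0 μM = 420 s⁻¹.

420 s⁻¹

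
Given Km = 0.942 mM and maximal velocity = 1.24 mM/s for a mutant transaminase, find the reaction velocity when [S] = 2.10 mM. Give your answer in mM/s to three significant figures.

[S]/(Km+[S]) = 2.10/3.042 = 0.6903, the fractional saturation.
v = 0.6903 × Vmax = 0.6903 × 1.24 = 0.856 mM/s.

0.856 mM/s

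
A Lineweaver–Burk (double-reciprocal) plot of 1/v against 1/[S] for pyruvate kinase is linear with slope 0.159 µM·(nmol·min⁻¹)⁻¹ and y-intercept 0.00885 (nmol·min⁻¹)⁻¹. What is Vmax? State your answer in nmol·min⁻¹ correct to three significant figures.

113 nmol·min⁻¹

The y-intercept of a Lineweaver–Burk plot equals 1/Vmax, so Vmax = 1/0.00885 = 113 nmol·min⁻¹.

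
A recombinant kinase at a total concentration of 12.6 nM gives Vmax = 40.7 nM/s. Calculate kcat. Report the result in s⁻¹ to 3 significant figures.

3.23 s⁻¹

kcat = Vmax/[E]total = 40.7 nM/s / 12.6 nM = 3.23 s⁻¹.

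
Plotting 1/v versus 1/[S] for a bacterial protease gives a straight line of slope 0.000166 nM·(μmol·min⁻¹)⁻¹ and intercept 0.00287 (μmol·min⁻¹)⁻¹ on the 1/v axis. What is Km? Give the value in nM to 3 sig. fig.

0.0578 nM

y-intercept = 1/Vmax ⇒ Vmax = 348 μmol·min⁻¹; slope = Km/Vmax ⇒ Km = slope × Vmax.
Km = 0.000166 × 348 = 0.0578 nM.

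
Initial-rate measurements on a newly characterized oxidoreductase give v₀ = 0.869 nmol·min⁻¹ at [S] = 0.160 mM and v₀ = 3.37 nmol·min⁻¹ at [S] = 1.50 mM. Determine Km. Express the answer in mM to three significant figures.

From v = Vmax[S]/(Km+[S]), each point gives Vmax = v(Km+[S])/[S].
Equating: 0.869(Km+0.160)/0.160 = 3.37(Km+1.50)/1.50.
5.431·Km + 0.869 = 2.247·Km + 3.37, so (5.431 − 2.247)·Km = 3.37 − 0.869.
Km = 2.501/3.185 = 0.785 mM; then Vmax = 0.869(0.785+0.160)/0.160 = 5.13 nmol·min⁻¹.

0.785 mM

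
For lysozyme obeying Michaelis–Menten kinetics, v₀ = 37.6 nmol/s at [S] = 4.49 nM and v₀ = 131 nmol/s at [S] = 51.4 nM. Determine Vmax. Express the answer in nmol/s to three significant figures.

172 nmol/s

In reciprocal form, 1/v = (Km/Vmax)·(1/[S]) + 1/Vmax. The two points give (1/[S], 1/v) = (0.2227, 0.02660) and (0.01946, 0.007634).
Slope = (0.02660 − 0.007634)/(0.2227 − 0.01946) = 0.09329; intercept = 0.02660 − 0.09329×0.2227 = 0.005819.
Vmax = 1/intercept = 172 nmol/s; Km = slope × Vmax = 0.09329 × 172 = 16.0 nM.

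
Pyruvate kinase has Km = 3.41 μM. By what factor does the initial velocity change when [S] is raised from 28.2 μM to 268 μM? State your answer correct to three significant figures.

1.11

The fractional saturations are [S]/(Km+[S]) = 28.2/31.61 = 0.8921 and 268/271.4 = 0.9874.
v₂/v₁ is just their ratio: 0.9874/0.8921 = 1.11.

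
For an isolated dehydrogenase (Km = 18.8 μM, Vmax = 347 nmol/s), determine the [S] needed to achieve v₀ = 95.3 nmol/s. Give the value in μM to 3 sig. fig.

Rearranging v = Vmax[S]/(Km+[S]) gives [S] = Km·v/(Vmax − v).
[S] = 18.8 × 95.3 / (347 − 95.3) = 1792/251.7 = 7.12 μM.

7.12 μM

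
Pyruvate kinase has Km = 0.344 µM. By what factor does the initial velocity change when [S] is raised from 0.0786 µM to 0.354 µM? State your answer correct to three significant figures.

Since Vmax cancels, v₂/v₁ = [S]₂(Km+[S]₁) / [S]₁(Km+[S]₂).
= 0.354×(0.344+0.0786) / (0.0786×(0.344+0.354)) = 0.1496/0.05486 = 2.73.

2.73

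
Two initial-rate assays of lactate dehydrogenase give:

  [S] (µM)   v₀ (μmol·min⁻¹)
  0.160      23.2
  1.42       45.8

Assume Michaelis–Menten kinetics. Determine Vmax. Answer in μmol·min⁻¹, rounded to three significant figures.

In reciprocal form, 1/v = (Km/Vmax)·(1/[S]) + 1/Vmax. The two points give (1/[S], 1/v) = (6.250, 0.04310) and (0.7042, 0.02183).
Slope = (0.04310 − 0.02183)/(6.250 − 0.7042) = 0.003835; intercept = 0.04310 − 0.003835×6.250 = 0.01913.
Vmax = 1/intercept = 52.3 μmol·min⁻¹; Km = slope × Vmax = 0.003835 × 52.3 = 0.200 µM.

52.3 μmol·min⁻¹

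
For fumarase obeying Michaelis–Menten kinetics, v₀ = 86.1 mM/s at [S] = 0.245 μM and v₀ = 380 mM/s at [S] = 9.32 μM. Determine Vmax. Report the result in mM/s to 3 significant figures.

419 mM/s

From v = Vmax[S]/(Km+[S]), each point gives Vmax = v(Km+[S])/[S].
Equating: 86.1(Km+0.245)/0.245 = 380(Km+9.32)/9.32.
351.4·Km + 86.1 = 40.77·Km + 380, so (351.4 − 40.77)·Km = 380 − 86.1.
Km = 293.9/310.7 = 0.946 μM; then Vmax = 86.1(0.946+0.245)/0.245 = 419 mM/s.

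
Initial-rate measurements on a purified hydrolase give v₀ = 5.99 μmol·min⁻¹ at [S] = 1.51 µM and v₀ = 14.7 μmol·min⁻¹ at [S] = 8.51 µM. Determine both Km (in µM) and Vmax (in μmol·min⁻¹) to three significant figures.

From v = Vmax[S]/(Km+[S]), each point gives Vmax = v(Km+[S])/[S].
Equating: 5.99(Km+1.51)/1.51 = 14.7(Km+8.51)/8.51.
3.967·Km + 5.99 = 1.727·Km + 14.7, so (3.967 − 1.727)·Km = 14.7 − 5.99.
Km = 8.710/2.240 = 3.89 µM; then Vmax = 5.99(3.89+1.51)/1.51 = 21.4 μmol·min⁻¹.

Km = 3.89 µM; Vmax = 21.4 μmol·min⁻¹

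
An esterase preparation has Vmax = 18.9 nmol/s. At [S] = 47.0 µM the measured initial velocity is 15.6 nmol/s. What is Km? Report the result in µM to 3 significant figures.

From v = Vmax[S]/(Km+[S]), Km = [S](Vmax − v)/v.
Km = 47.0 × (18.9 − 15.6) / 15.6 = 155.1/15.6 = 9.94 µM.

9.94 µM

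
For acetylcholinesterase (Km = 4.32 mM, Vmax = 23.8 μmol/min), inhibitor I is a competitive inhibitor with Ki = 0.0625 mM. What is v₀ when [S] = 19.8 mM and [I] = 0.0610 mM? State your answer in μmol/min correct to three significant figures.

With α = 1 + [I]/Ki = 1 + 0.0610/0.0625 = 1.976, the competitive rate law is v = Vmax[S] / (αKm + [S]).
v = 23.8×19.8 / (1.976×4.32 + 19.8) = 471.2/28.34 = 16.6 μmol/min.

16.6 μmol/min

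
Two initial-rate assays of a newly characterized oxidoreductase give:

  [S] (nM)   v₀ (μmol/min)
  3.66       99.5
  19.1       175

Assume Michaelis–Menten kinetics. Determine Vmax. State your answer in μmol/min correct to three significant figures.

213 μmol/min

From v = Vmax[S]/(Km+[S]), each point gives Vmax = v(Km+[S])/[S].
Equating: 99.5(Km+3.66)/3.66 = 175(Km+19.1)/19.1.
27.19·Km + 99.5 = 9.162·Km + 175, so (27.19 − 9.162)·Km = 175 − 99.5.
Km = 75.50/18.02 = 4.19 nM; then Vmax = 99.5(4.19+3.66)/3.66 = 213 μmol/min.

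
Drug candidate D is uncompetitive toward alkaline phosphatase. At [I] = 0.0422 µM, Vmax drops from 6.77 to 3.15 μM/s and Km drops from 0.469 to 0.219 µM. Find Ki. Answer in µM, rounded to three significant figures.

Uncompetitive: Vmax,app = Vmax/α (and Km,app = Km/α) with α = 1 + [I]/Ki.
α = Vmax/Vmax,app = 6.77/3.15 = 2.149.
Since α = 1 + [I]/Ki, [I]/Ki = 2.149 − 1 = 1.149 and Ki = 0.0422/1.149 = 0.0367 µM.

0.0367 µM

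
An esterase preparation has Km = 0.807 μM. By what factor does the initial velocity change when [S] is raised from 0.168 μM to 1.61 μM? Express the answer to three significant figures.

The fractional saturations are [S]/(Km+[S]) = 0.168/0.9750 = 0.1723 and 1.61/2.417 = 0.6661.
v₂/v₁ is just their ratio: 0.6661/0.1723 = 3.87.

3.87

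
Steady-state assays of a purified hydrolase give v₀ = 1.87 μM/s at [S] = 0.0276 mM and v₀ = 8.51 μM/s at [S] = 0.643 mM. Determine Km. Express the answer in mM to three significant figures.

0.122 mM

From v = Vmax[S]/(Km+[S]), each point gives Vmax = v(Km+[S])/[S].
Equating: 1.87(Km+0.0276)/0.0276 = 8.51(Km+0.643)/0.643.
67.75·Km + 1.87 = 13.23·Km + 8.51, so (67.75 − 13.23)·Km = 8.51 − 1.87.
Km = 6.640/54.52 = 0.122 mM; then Vmax = 1.87(0.122+0.0276)/0.0276 = 10.1 μM/s.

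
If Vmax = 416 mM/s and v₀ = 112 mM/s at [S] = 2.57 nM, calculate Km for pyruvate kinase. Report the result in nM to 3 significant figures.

6.98 nM

v/Vmax = 112/416 = 0.2692 = [S]/(Km+[S]).
So Km + [S] = [S]/0.2692 = 9.546 nM, giving Km = 9.546 − 2.57 = 6.98 nM.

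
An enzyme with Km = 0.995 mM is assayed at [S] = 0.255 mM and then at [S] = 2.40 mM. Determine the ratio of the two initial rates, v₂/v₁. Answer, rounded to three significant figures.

The fractional saturations are [S]/(Km+[S]) = 0.255/1.250 = 0.2040 and 2.40/3.395 = 0.7069.
v₂/v₁ is just their ratio: 0.7069/0.2040 = 3.47.

3.47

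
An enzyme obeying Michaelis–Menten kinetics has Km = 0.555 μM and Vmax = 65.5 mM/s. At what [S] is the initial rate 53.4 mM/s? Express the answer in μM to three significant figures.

2.45 μM

The required fractional saturation is v/Vmax = 53.4/65.5 = 0.8153.
Then [S]/(Km+[S]) = 0.8153 ⇒ [S] = 0.555 × 0.8153/(1 − 0.8153) = 2.45 μM.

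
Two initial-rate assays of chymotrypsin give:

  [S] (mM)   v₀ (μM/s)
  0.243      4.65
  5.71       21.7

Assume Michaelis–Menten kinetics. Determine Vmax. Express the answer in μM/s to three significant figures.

From v = Vmax[S]/(Km+[S]), each point gives Vmax = v(Km+[S])/[S].
Equating: 4.65(Km+0.243)/0.243 = 21.7(Km+5.71)/5.71.
19.14·Km + 4.65 = 3.800·Km + 21.7, so (19.14 − 3.800)·Km = 21.7 − 4.65.
Km = 17.05/15.34 = 1.11 mM; then Vmax = 4.65(1.11+0.243)/0.243 = 25.9 μM/s.

25.9 μM/s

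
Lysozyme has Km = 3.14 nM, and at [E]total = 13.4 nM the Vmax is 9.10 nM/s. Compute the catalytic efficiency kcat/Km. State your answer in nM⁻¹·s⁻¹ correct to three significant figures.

0.216 nM⁻¹·s⁻¹

kcat = Vmax/[E]total = 9.10/13.4 = 0.679 s⁻¹.
kcat/Km = 0.679/3.14 = 0.216 nM⁻¹·s⁻¹.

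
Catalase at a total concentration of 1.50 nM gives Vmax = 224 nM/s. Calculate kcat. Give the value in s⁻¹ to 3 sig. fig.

kcat = Vmax/[E]total = 224 nM/s / 1.50 nM = 149 s⁻¹.

149 s⁻¹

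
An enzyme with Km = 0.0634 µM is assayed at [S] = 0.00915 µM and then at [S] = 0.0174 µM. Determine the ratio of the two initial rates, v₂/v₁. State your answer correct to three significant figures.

1.71

Since Vmax cancels, v₂/v₁ = [S]₂(Km+[S]₁) / [S]₁(Km+[S]₂).
= 0.0174×(0.0634+0.00915) / (0.00915×(0.0634+0.0174)) = 0.001262/0.0007393 = 1.71.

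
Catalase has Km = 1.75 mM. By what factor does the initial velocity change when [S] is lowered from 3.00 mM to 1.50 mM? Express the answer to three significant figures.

The fractional saturations are [S]/(Km+[S]) = 3.00/4.750 = 0.6316 and 1.50/3.250 = 0.4615.
v₂/v₁ is just their ratio: 0.4615/0.6316 = 0.731.

0.731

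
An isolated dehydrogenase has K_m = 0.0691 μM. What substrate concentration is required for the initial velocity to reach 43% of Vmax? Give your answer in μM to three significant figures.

v/Vmax = [S]/(Km+[S]) = 0.43, so [S] = Km·0.43/(1 − 0.43) = 0.0691 × 0.7544.
[S] = 0.0521 μM.

0.0521 μM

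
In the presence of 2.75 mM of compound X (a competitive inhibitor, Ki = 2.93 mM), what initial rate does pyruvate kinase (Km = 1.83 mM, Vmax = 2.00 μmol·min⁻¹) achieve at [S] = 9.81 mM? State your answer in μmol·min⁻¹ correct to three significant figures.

α = 1 + [I]/Ki = 1 + 2.75/2.93 = 1.939.
For a competitive inhibitor, Vmax is unchanged and the apparent Km becomes α·Km: Km,app = 3.55 mM, Vmax,app = 2.00 μmol·min⁻¹.
v = Vmax,app·[S]/(Km,app + [S]) = 2.00 × 9.81/(3.55 + 9.81) = 1.47 μmol·min⁻¹.

1.47 μmol·min⁻¹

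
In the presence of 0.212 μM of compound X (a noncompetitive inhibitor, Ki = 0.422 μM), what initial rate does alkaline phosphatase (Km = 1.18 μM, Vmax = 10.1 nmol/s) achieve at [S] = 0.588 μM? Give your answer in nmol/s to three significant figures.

α = 1 + [I]/Ki = 1 + 0.212/0.422 = 1.502.
For a noncompetitive inhibitor, Vmax is reduced to Vmax/α while Km is unchanged: Km,app = 1.18 μM, Vmax,app = 6.72 nmol/s.
v = Vmax,app·[S]/(Km,app + [S]) = 6.72 × 0.588/(1.18 + 0.588) = 2.24 nmol/s.

2.24 nmol/s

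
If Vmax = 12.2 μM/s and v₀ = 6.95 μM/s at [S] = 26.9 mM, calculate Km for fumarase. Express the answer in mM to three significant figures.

v/Vmax = 6.95/12.2 = 0.5697 = [S]/(Km+[S]).
So Km + [S] = [S]/0.5697 = 47.22 mM, giving Km = 47.22 − 26.9 = 20.3 mM.

20.3 mM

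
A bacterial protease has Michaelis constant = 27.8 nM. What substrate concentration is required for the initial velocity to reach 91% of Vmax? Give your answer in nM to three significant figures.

281 nM

v/Vmax = [S]/(Km+[S]) = 0.91, so [S] = Km·0.91/(1 − 0.91) = 27.8 × 10.11.
[S] = 281 nM.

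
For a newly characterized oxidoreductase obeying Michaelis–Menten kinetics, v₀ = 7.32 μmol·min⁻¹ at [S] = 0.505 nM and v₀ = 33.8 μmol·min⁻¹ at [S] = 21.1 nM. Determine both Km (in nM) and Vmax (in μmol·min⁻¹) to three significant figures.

In reciprocal form, 1/v = (Km/Vmax)·(1/[S]) + 1/Vmax. The two points give (1/[S], 1/v) = (1.980, 0.1366) and (0.04739, 0.02959).
Slope = (0.1366 − 0.02959)/(1.980 − 0.04739) = 0.05537; intercept = 0.1366 − 0.05537×1.980 = 0.02696.
Vmax = 1/intercept = 37.1 μmol·min⁻¹; Km = slope × Vmax = 0.05537 × 37.1 = 2.05 nM.

Km = 2.05 nM; Vmax = 37.1 μmol·min⁻¹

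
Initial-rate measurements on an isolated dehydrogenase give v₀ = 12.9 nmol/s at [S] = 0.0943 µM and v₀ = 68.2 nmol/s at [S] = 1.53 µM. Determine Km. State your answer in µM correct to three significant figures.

0.600 µM

From v = Vmax[S]/(Km+[S]), each point gives Vmax = v(Km+[S])/[S].
Equating: 12.9(Km+0.0943)/0.0943 = 68.2(Km+1.53)/1.53.
136.8·Km + 12.9 = 44.58·Km + 68.2, so (136.8 − 44.58)·Km = 68.2 − 12.9.
Km = 55.30/92.22 = 0.600 µM; then Vmax = 12.9(0.600+0.0943)/0.0943 = 94.9 nmol/s.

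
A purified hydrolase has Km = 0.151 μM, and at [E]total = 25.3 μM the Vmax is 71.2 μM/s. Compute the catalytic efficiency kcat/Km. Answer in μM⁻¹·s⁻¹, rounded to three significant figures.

18.6 μM⁻¹·s⁻¹

kcat = Vmax/[E]total = 71.2/25.3 = 2.81 s⁻¹.
kcat/Km = 2.81/0.151 = 18.6 μM⁻¹·s⁻¹.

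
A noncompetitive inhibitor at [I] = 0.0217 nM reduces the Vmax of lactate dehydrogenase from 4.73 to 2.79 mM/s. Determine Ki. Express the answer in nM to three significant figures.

Noncompetitive: Vmax,app = Vmax/α with α = 1 + [I]/Ki.
α = Vmax/Vmax,app = 4.73/2.79 = 1.695.
Since α = 1 + [I]/Ki, [I]/Ki = 1.695 − 1 = 0.6953 and Ki = 0.0217/0.6953 = 0.0312 nM.

0.0312 nM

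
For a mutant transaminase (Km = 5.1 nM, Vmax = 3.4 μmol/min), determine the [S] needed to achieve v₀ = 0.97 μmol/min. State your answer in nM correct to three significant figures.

The required fractional saturation is v/Vmax = 0.97/3.4 = 0.2853.
Then [S]/(Km+[S]) = 0.2853 ⇒ [S] = 5.1 × 0.2853/(1 − 0.2853) = 2.04 nM.

2.04 nM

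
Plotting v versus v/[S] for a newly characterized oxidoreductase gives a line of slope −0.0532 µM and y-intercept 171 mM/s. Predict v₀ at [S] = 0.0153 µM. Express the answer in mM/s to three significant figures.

In the Eadie–Hofstee form v = Vmax − Km·(v/[S]), the slope is −Km and the intercept is Vmax, so Km = 0.0532 µM and Vmax = 171 mM/s.
v = 171 × 0.0153/(0.0532 + 0.0153) = 38.2 mM/s.

38.2 mM/s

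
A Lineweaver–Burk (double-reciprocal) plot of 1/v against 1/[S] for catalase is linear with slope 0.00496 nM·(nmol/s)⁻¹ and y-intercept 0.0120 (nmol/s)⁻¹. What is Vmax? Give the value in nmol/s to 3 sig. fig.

83.3 nmol/s

The y-intercept of a Lineweaver–Burk plot equals 1/Vmax, so Vmax = 1/0.0120 = 83.3 nmol/s.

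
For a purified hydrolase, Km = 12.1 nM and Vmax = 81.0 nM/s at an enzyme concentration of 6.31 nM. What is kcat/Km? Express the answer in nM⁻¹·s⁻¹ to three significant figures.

kcat = Vmax/[E]total = 81.0/6.31 = 12.8 s⁻¹.
kcat/Km = 12.8/12.1 = 1.06 nM⁻¹·s⁻¹.

1.06 nM⁻¹·s⁻¹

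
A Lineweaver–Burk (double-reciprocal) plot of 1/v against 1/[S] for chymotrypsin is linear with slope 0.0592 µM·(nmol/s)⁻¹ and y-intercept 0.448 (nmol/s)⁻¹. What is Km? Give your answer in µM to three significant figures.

0.132 µM

y-intercept = 1/Vmax ⇒ Vmax = 2.23 nmol/s; slope = Km/Vmax ⇒ Km = slope × Vmax.
Km = 0.0592 × 2.23 = 0.132 µM.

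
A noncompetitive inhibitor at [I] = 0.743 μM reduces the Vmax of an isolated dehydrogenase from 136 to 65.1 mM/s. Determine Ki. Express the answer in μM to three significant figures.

Noncompetitive: Vmax,app = Vmax/α with α = 1 + [I]/Ki.
α = Vmax/Vmax,app = 136/65.1 = 2.089.
Ki = [I]/(α − 1) = 0.743/1.089 = 0.682 μM.

0.682 μM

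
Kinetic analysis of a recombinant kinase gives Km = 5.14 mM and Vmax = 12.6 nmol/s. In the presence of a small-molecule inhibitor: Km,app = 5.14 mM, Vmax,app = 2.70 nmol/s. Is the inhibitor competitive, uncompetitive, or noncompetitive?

Vmax decreases (12.6 → 2.70 nmol/s) while Km is unchanged — pure noncompetitive inhibition.

noncompetitive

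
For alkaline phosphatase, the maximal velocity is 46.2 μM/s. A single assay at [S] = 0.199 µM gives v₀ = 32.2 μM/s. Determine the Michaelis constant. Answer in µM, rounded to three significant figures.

v/Vmax = 32.2/46.2 = 0.6970 = [S]/(Km+[S]).
So Km + [S] = [S]/0.6970 = 0.2855 µM, giving Km = 0.2855 − 0.199 = 0.0865 µM.

0.0865 µM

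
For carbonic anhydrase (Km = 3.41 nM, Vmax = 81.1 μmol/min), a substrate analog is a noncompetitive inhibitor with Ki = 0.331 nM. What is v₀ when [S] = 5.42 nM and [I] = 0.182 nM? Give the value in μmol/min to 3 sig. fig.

32.1 μmol/min

With α = 1 + [I]/Ki = 1 + 0.182/0.331 = 1.550, the noncompetitive rate law is v = (Vmax/α)·[S] / (Km + [S]).
v = (81.1/1.550)×5.42 / (3.41 + 5.42) = 283.6/8.830 = 32.1 μmol/min.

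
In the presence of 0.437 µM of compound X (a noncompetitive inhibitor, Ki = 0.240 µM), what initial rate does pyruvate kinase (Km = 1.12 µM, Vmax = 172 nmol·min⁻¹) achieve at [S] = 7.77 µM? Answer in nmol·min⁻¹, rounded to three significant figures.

53.3 nmol·min⁻¹

With α = 1 + [I]/Ki = 1 + 0.437/0.240 = 2.821, the noncompetitive rate law is v = (Vmax/α)·[S] / (Km + [S]).
v = (172/2.821)×7.77 / (1.12 + 7.77) = 473.8/8.890 = 53.3 nmol·min⁻¹.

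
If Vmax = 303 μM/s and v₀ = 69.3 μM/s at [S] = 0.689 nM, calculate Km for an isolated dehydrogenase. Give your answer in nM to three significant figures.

From v = Vmax[S]/(Km+[S]), Km = [S](Vmax − v)/v.
Km = 0.689 × (303 − 69.3) / 69.3 = 161.0/69.3 = 2.32 nM.

2.32 nM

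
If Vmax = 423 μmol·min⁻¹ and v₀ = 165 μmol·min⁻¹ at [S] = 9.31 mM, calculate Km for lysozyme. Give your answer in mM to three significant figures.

14.6 mM

From v = Vmax[S]/(Km+[S]), Km = [S](Vmax − v)/v.
Km = 9.31 × (423 − 165) / 165 = 2402/165 = 14.6 mM.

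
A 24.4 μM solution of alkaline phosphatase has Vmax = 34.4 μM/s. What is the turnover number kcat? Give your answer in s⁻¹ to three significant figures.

kcat = Vmax/[E]total = 34.4 μM/s / 24.4 μM = 1.41 s⁻¹.

1.41 s⁻¹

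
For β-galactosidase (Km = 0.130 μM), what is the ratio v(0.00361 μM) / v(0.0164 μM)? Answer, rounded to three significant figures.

0.241

The fractional saturations are [S]/(Km+[S]) = 0.0164/0.1464 = 0.1120 and 0.00361/0.1336 = 0.02702.
v₂/v₁ is just their ratio: 0.02702/0.1120 = 0.241.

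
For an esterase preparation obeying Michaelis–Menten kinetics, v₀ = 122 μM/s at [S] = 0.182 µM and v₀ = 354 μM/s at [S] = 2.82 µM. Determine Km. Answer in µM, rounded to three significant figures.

0.426 µM

In reciprocal form, 1/v = (Km/Vmax)·(1/[S]) + 1/Vmax. The two points give (1/[S], 1/v) = (5.495, 0.008197) and (0.3546, 0.002825).
Slope = (0.008197 − 0.002825)/(5.495 − 0.3546) = 0.001045; intercept = 0.008197 − 0.001045×5.495 = 0.002454.
Vmax = 1/intercept = 407 μM/s; Km = slope × Vmax = 0.001045 × 407 = 0.426 µM.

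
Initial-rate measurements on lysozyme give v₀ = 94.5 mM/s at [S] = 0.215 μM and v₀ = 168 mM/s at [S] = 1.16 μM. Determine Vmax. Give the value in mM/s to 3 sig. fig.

From v = Vmax[S]/(Km+[S]), each point gives Vmax = v(Km+[S])/[S].
Equating: 94.5(Km+0.215)/0.215 = 168(Km+1.16)/1.16.
439.5·Km + 94.5 = 144.8·Km + 168, so (439.5 − 144.8)·Km = 168 − 94.5.
Km = 73.50/294.7 = 0.249 μM; then Vmax = 94.5(0.249+0.215)/0.215 = 204 mM/s.

204 mM/s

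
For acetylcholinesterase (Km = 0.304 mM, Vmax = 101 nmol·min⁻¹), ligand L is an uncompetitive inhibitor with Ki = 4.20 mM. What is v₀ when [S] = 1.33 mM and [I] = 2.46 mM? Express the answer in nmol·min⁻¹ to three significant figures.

α = 1 + [I]/Ki = 1 + 2.46/4.20 = 1.586.
For an uncompetitive inhibitor, both parameters are divided by α, giving Vmax/α and Km/α: Km,app = 0.192 mM, Vmax,app = 63.7 nmol·min⁻¹.
v = Vmax,app·[S]/(Km,app + [S]) = 63.7 × 1.33/(0.192 + 1.33) = 55.7 nmol·min⁻¹.

55.7 nmol·min⁻¹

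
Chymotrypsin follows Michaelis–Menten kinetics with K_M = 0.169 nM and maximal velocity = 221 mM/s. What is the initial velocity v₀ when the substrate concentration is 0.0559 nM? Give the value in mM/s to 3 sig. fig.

v = Vmax·[S]/(Km + [S]) = 221 × 0.0559 / (0.169 + 0.0559)
  = 12.35 / 0.2249 = 54.9 mM/s.

54.9 mM/s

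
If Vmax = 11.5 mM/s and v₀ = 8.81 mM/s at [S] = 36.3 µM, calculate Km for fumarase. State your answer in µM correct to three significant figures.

v/Vmax = 8.81/11.5 = 0.7661 = [S]/(Km+[S]).
So Km + [S] = [S]/0.7661 = 47.38 µM, giving Km = 47.38 − 36.3 = 11.1 µM.

11.1 µM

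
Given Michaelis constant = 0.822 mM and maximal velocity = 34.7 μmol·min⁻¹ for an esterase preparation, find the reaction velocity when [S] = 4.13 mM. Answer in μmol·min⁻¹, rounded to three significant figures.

28.9 μmol·min⁻¹

v = Vmax·[S]/(Km + [S]) = 34.7 × 4.13 / (0.822 + 4.13)
  = 143.3 / 4.952 = 28.9 μmol·min⁻¹.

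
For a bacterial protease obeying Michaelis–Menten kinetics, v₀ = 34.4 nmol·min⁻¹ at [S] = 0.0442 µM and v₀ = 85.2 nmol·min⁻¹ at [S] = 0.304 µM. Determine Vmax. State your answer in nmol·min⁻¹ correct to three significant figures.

In reciprocal form, 1/v = (Km/Vmax)·(1/[S]) + 1/Vmax. The two points give (1/[S], 1/v) = (22.62, 0.02907) and (3.289, 0.01174).
Slope = (0.02907 − 0.01174)/(22.62 − 3.289) = 0.0008964; intercept = 0.02907 − 0.0008964×22.62 = 0.008788.
Vmax = 1/intercept = 114 nmol·min⁻¹; Km = slope × Vmax = 0.0008964 × 114 = 0.102 µM.

114 nmol·min⁻¹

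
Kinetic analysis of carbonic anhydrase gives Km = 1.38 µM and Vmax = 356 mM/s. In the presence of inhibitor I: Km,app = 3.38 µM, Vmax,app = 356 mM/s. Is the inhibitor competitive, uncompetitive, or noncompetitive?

competitive

Km increases (1.38 → 3.38 µM) while Vmax is unchanged — the hallmark of competitive inhibition.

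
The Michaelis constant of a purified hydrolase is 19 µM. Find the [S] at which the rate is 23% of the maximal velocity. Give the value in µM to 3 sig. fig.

5.68 µM

v/Vmax = [S]/(Km+[S]) = 0.23, so [S] = Km·0.23/(1 − 0.23) = 19 × 0.2987.
[S] = 5.68 µM.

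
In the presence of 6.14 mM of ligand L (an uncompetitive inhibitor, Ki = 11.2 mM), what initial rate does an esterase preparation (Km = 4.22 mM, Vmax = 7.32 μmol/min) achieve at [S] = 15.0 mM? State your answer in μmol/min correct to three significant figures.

4.00 μmol/min

With α = 1 + [I]/Ki = 1 + 6.14/11.2 = 1.548, the uncompetitive rate law is v = (Vmax/α)·[S] / (Km/α + [S]).
v = (7.32/1.548)×15.0 / (4.22/1.548 + 15.0) = 70.92/17.73 = 4.00 μmol/min.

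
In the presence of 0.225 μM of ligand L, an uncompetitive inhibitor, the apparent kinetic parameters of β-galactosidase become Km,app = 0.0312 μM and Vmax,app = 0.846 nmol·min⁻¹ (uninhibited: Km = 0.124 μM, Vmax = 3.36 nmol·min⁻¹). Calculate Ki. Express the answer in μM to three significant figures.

Uncompetitive: Vmax,app = Vmax/α (and Km,app = Km/α) with α = 1 + [I]/Ki.
α = Vmax/Vmax,app = 3.36/0.846 = 3.972.
Ki = [I]/(α − 1) = 0.225/2.972 = 0.0757 μM.

0.0757 μM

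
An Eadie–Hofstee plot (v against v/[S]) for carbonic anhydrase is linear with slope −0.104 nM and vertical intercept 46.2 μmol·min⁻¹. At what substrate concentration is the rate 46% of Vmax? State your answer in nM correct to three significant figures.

0.0886 nM

The Eadie–Hofstee slope gives Km = 0.104 nM (slope = −Km).
v/Vmax = [S]/(Km+[S]) = 0.46 ⇒ [S] = Km·0.46/(1−0.46) = 0.104 × 0.8519 = 0.0886 nM.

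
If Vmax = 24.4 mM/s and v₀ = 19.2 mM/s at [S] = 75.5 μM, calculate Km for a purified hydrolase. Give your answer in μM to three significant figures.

20.4 μM

v/Vmax = 19.2/24.4 = 0.7869 = [S]/(Km+[S]).
So Km + [S] = [S]/0.7869 = 95.95 μM, giving Km = 95.95 − 75.5 = 20.4 μM.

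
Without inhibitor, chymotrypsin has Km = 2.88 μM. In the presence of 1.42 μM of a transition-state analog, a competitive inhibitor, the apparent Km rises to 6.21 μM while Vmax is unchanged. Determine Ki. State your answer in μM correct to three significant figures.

1.23 μM

Competitive: Km,app = α·Km with α = 1 + [I]/Ki.
α = Km,app/Km = 6.21/2.88 = 2.156.
Since α = 1 + [I]/Ki, [I]/Ki = 2.156 − 1 = 1.156 and Ki = 1.42/1.156 = 1.23 μM.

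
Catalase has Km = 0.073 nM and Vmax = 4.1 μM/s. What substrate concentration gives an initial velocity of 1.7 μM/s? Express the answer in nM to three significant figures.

0.0517 nM

The required fractional saturation is v/Vmax = 1.7/4.1 = 0.4146.
Then [S]/(Km+[S]) = 0.4146 ⇒ [S] = 0.073 × 0.4146/(1 − 0.4146) = 0.0517 nM.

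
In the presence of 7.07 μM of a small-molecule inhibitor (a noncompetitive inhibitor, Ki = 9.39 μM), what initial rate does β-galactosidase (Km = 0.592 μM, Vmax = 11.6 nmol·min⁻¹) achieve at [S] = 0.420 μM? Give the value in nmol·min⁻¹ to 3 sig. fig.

With α = 1 + [I]/Ki = 1 + 7.07/9.39 = 1.753, the noncompetitive rate law is v = (Vmax/α)·[S] / (Km + [S]).
v = (11.6/1.753)×0.420 / (0.592 + 0.420) = 2.779/1.012 = 2.75 nmol·min⁻¹.

2.75 nmol·min⁻¹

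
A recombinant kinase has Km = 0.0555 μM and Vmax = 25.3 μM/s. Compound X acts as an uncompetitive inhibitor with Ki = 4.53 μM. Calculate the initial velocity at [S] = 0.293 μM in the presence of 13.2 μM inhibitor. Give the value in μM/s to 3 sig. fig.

α = 1 + [I]/Ki = 1 + 13.2/4.53 = 3.914.
For an uncompetitive inhibitor, both parameters are divided by α, giving Vmax/α and Km/α: Km,app = 0.0142 μM, Vmax,app = 6.46 μM/s.
v = Vmax,app·[S]/(Km,app + [S]) = 6.46 × 0.293/(0.0142 + 0.293) = 6.17 μM/s.

6.17 μM/s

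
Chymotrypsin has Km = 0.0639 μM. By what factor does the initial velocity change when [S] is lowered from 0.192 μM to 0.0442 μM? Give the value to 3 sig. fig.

0.545

The fractional saturations are [S]/(Km+[S]) = 0.192/0.2559 = 0.7503 and 0.0442/0.1081 = 0.4089.
v₂/v₁ is just their ratio: 0.4089/0.7503 = 0.545.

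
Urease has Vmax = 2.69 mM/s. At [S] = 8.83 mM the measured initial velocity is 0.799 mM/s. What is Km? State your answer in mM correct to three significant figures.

20.9 mM

v/Vmax = 0.799/2.69 = 0.2970 = [S]/(Km+[S]).
So Km + [S] = [S]/0.2970 = 29.73 mM, giving Km = 29.73 − 8.83 = 20.9 mM.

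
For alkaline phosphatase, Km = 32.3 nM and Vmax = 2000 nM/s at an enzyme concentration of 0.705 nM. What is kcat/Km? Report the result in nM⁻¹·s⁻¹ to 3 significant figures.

kcat = Vmax/[E]total = 2000/0.705 = 2840 s⁻¹.
kcat/Km = 2840/32.3 = 87.8 nM⁻¹·s⁻¹.

87.8 nM⁻¹·s⁻¹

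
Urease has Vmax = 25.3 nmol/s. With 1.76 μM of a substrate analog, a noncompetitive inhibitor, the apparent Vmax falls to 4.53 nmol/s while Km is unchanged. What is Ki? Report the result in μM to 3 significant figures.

Noncompetitive: Vmax,app = Vmax/α with α = 1 + [I]/Ki.
α = Vmax/Vmax,app = 25.3/4.53 = 5.585.
Ki = [I]/(α − 1) = 1.76/4.585 = 0.384 μM.

0.384 μM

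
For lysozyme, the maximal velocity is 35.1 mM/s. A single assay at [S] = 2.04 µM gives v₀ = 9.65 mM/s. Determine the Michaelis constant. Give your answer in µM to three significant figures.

v/Vmax = 9.65/35.1 = 0.2749 = [S]/(Km+[S]).
So Km + [S] = [S]/0.2749 = 7.420 µM, giving Km = 7.420 − 2.04 = 5.38 µM.

5.38 µM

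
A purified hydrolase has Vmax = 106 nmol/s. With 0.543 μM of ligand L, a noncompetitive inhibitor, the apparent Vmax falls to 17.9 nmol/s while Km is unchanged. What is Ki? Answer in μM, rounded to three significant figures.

0.110 μM

Noncompetitive: Vmax,app = Vmax/α with α = 1 + [I]/Ki.
α = Vmax/Vmax,app = 106/17.9 = 5.922.
Since α = 1 + [I]/Ki, [I]/Ki = 5.922 − 1 = 4.922 and Ki = 0.543/4.922 = 0.110 μM.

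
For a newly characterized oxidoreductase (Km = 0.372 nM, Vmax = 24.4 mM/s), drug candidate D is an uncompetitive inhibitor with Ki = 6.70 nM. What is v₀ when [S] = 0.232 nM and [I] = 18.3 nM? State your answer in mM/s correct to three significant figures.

4.57 mM/s

α = 1 + [I]/Ki = 1 + 18.3/6.70 = 3.731.
For an uncompetitive inhibitor, both parameters are divided by α, giving Vmax/α and Km/α: Km,app = 0.0997 nM, Vmax,app = 6.54 mM/s.
v = Vmax,app·[S]/(Km,app + [S]) = 6.54 × 0.232/(0.0997 + 0.232) = 4.57 mM/s.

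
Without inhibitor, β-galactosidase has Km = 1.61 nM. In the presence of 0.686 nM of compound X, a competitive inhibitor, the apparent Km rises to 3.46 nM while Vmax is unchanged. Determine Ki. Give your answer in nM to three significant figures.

0.597 nM

Competitive: Km,app = α·Km with α = 1 + [I]/Ki.
α = Km,app/Km = 3.46/1.61 = 2.149.
Since α = 1 + [I]/Ki, [I]/Ki = 2.149 − 1 = 1.149 and Ki = 0.686/1.149 = 0.597 nM.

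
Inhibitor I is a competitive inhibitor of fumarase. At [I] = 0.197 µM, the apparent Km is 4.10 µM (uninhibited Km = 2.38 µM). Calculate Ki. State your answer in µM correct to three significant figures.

0.273 µM

Competitive: Km,app = α·Km with α = 1 + [I]/Ki.
α = Km,app/Km = 4.10/2.38 = 1.723.
Ki = [I]/(α − 1) = 0.197/0.7227 = 0.273 µM.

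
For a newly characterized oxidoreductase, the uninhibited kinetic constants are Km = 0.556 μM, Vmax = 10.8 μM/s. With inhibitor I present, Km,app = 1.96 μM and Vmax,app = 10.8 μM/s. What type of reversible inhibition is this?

Km increases (0.556 → 1.96 μM) while Vmax is unchanged — the hallmark of competitive inhibition.

competitive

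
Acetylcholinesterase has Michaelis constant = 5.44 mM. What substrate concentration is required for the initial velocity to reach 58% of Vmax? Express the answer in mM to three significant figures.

v/Vmax = [S]/(Km+[S]) = 0.58, so [S] = Km·0.58/(1 − 0.58) = 5.44 × 1.381.
[S] = 7.51 mM.

7.51 mM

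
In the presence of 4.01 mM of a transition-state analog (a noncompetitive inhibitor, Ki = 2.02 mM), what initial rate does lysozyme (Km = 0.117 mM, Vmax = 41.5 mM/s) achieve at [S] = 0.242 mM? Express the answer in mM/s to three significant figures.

9.37 mM/s

α = 1 + [I]/Ki = 1 + 4.01/2.02 = 2.985.
For a noncompetitive inhibitor, Vmax is reduced to Vmax/α while Km is unchanged: Km,app = 0.117 mM, Vmax,app = 13.9 mM/s.
v = Vmax,app·[S]/(Km,app + [S]) = 13.9 × 0.242/(0.117 + 0.242) = 9.37 mM/s.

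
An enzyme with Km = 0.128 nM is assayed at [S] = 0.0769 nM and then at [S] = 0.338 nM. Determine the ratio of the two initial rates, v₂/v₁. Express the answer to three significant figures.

Since Vmax cancels, v₂/v₁ = [S]₂(Km+[S]₁) / [S]₁(Km+[S]₂).
= 0.338×(0.128+0.0769) / (0.0769×(0.128+0.338)) = 0.06926/0.03584 = 1.93.

1.93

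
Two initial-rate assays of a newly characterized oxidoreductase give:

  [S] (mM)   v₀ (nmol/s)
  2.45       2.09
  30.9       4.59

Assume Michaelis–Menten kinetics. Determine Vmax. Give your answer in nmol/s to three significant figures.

5.12 nmol/s

From v = Vmax[S]/(Km+[S]), each point gives Vmax = v(Km+[S])/[S].
Equating: 2.09(Km+2.45)/2.45 = 4.59(Km+30.9)/30.9.
0.8531·Km + 2.09 = 0.1485·Km + 4.59, so (0.8531 − 0.1485)·Km = 4.59 − 2.09.
Km = 2.500/0.7045 = 3.55 mM; then Vmax = 2.09(3.55+2.45)/2.45 = 5.12 nmol/s.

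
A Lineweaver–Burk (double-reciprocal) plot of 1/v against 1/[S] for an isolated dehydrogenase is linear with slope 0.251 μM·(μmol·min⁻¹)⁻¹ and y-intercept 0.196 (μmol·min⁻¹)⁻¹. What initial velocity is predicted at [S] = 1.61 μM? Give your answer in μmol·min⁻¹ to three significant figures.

2.84 μmol·min⁻¹

The y-intercept is 1/Vmax, so Vmax = 1/0.196 = 5.10 μmol·min⁻¹.
The slope is Km/Vmax, so Km = 0.251 × 5.10 = 1.28 μM.
Then v = 5.10 × 1.61/(1.28 + 1.61) = 2.84 μmol·min⁻¹.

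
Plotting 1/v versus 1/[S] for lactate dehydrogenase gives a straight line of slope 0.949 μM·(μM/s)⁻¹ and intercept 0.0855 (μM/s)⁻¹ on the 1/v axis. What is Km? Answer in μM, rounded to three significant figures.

y-intercept = 1/Vmax ⇒ Vmax = 11.7 μM/s; slope = Km/Vmax ⇒ Km = slope × Vmax.
Km = 0.949 × 11.7 = 11.1 μM.

11.1 μM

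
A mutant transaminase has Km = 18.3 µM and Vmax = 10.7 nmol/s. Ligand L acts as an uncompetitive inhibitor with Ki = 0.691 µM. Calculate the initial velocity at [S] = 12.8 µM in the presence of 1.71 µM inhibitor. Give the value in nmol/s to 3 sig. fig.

With α = 1 + [I]/Ki = 1 + 1.71/0.691 = 3.475, the uncompetitive rate law is v = (Vmax/α)·[S] / (Km/α + [S]).
v = (10.7/3.475)×12.8 / (18.3/3.475 + 12.8) = 39.42/18.07 = 2.18 nmol/s.

2.18 nmol/s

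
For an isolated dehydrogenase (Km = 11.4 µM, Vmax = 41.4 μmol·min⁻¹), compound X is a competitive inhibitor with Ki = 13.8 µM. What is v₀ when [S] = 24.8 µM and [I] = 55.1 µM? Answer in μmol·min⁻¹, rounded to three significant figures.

12.6 μmol·min⁻¹

With α = 1 + [I]/Ki = 1 + 55.1/13.8 = 4.993, the competitive rate law is v = Vmax[S] / (αKm + [S]).
v = 41.4×24.8 / (4.993×11.4 + 24.8) = 1027/81.72 = 12.6 μmol·min⁻¹.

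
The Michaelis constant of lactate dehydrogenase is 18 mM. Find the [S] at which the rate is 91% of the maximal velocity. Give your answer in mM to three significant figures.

182 mM

v/Vmax = [S]/(Km+[S]) = 0.91, so [S] = Km·0.91/(1 − 0.91) = 18 × 10.11.
[S] = 182 mM.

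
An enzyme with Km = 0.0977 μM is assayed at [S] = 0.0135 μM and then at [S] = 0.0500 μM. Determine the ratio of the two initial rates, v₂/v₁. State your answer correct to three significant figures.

2.79

The fractional saturations are [S]/(Km+[S]) = 0.0135/0.1112 = 0.1214 and 0.0500/0.1477 = 0.3385.
v₂/v₁ is just their ratio: 0.3385/0.1214 = 2.79.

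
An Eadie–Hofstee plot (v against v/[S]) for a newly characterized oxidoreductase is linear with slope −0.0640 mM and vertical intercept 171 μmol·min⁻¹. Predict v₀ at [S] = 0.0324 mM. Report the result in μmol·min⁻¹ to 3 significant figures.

57.5 μmol·min⁻¹

In the Eadie–Hofstee form v = Vmax − Km·(v/[S]), the slope is −Km and the intercept is Vmax, so Km = 0.0640 mM and Vmax = 171 μmol·min⁻¹.
v = 171 × 0.0324/(0.0640 + 0.0324) = 57.5 μmol·min⁻¹.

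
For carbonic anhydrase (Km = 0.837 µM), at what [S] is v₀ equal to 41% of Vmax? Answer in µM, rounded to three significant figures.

v/Vmax = [S]/(Km+[S]) = 0.41, so [S] = Km·0.41/(1 − 0.41) = 0.837 × 0.6949.
[S] = 0.582 µM.

0.582 µM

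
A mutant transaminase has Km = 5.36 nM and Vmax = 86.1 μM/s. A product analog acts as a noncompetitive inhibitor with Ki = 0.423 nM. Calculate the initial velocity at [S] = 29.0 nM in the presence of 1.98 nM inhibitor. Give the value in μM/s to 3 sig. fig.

12.8 μM/s

α = 1 + [I]/Ki = 1 + 1.98/0.423 = 5.681.
For a noncompetitive inhibitor, Vmax is reduced to Vmax/α while Km is unchanged: Km,app = 5.36 nM, Vmax,app = 15.2 μM/s.
v = Vmax,app·[S]/(Km,app + [S]) = 15.2 × 29.0/(5.36 + 29.0) = 12.8 μM/s.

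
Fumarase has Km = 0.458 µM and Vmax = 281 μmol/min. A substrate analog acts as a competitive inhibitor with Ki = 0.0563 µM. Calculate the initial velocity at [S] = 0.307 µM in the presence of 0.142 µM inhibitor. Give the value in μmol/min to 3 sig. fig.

44.9 μmol/min

α = 1 + [I]/Ki = 1 + 0.142/0.0563 = 3.522.
For a competitive inhibitor, Vmax is unchanged and the apparent Km becomes α·Km: Km,app = 1.61 µM, Vmax,app = 281 μmol/min.
v = Vmax,app·[S]/(Km,app + [S]) = 281 × 0.307/(1.61 + 0.307) = 44.9 μmol/min.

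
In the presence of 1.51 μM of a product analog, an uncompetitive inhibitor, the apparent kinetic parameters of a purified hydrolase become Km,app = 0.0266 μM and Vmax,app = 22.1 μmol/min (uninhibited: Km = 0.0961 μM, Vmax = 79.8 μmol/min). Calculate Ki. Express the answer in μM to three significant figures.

0.578 μM

Uncompetitive: Vmax,app = Vmax/α (and Km,app = Km/α) with α = 1 + [I]/Ki.
α = Vmax/Vmax,app = 79.8/22.1 = 3.611.
Ki = [I]/(α − 1) = 1.51/2.611 = 0.578 μM.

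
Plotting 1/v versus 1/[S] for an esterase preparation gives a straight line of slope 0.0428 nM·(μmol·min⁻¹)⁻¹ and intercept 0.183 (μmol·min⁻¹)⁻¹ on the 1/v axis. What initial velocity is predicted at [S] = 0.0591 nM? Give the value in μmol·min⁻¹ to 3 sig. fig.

1.10 μmol·min⁻¹

The y-intercept is 1/Vmax, so Vmax = 1/0.183 = 5.46 μmol·min⁻¹.
The slope is Km/Vmax, so Km = 0.0428 × 5.46 = 0.234 nM.
Then v = 5.46 × 0.0591/(0.234 + 0.0591) = 1.10 μmol·min⁻¹.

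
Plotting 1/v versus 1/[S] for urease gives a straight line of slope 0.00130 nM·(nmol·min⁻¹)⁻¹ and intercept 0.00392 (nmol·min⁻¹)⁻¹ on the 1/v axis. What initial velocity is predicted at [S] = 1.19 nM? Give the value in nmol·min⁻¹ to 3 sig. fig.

The y-intercept is 1/Vmax, so Vmax = 1/0.00392 = 255 nmol·min⁻¹.
The slope is Km/Vmax, so Km = 0.00130 × 255 = 0.332 nM.
Then v = 255 × 1.19/(0.332 + 1.19) = 200 nmol·min⁻¹.

200 nmol·min⁻¹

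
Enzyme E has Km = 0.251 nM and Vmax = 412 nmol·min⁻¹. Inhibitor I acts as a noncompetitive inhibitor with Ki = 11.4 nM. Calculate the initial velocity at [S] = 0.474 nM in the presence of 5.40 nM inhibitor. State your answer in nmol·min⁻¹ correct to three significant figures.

With α = 1 + [I]/Ki = 1 + 5.40/11.4 = 1.474, the noncompetitive rate law is v = (Vmax/α)·[S] / (Km + [S]).
v = (412/1.474)×0.474 / (0.251 + 0.474) = 132.5/0.7250 = 183 nmol·min⁻¹.

183 nmol·min⁻¹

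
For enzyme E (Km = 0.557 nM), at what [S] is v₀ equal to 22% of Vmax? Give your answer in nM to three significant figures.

v/Vmax = [S]/(Km+[S]) = 0.22, so [S] = Km·0.22/(1 − 0.22) = 0.557 × 0.2821.
[S] = 0.157 nM.

0.157 nM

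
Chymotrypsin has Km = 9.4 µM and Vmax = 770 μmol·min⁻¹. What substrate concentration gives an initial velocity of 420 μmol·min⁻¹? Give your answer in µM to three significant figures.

Rearranging v = Vmax[S]/(Km+[S]) gives [S] = Km·v/(Vmax − v).
[S] = 9.4 × 420 / (770 − 420) = 3948/350.0 = 11.3 µM.

11.3 µM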